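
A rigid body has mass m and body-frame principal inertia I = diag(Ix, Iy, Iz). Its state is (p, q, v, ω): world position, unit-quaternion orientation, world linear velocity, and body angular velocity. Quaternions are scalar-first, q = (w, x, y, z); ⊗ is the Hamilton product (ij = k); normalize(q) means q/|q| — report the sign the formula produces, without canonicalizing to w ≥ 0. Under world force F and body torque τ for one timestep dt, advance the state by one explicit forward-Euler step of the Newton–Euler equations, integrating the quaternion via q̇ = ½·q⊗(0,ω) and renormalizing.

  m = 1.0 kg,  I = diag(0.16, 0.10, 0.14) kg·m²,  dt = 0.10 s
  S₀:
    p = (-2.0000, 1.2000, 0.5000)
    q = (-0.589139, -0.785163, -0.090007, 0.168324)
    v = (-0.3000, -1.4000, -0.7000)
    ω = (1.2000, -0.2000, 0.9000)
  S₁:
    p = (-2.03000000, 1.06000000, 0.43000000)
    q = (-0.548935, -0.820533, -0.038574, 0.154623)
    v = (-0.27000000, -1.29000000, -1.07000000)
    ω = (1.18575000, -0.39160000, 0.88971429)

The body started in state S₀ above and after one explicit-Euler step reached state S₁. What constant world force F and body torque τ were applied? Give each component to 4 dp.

F = (0.3000, 1.1000, -3.7000)
τ = (-0.0300, -0.1700, 0.0000)

Δv = v₁−v₀ = (0.03000000, 0.11000000, -0.37000000)
applied force F = (0.3000, 1.1000, -3.7000)
ω₁ − ω₀ = (-0.01425000, -0.19160000, -0.01028571)
gyro term ω₀×Iω₀ = (-0.0072, 0.0216, 0.0144)
τ = I·(Δω/dt) + ω₀×(Iω₀) = (-0.0300, -0.1700, 0.0000)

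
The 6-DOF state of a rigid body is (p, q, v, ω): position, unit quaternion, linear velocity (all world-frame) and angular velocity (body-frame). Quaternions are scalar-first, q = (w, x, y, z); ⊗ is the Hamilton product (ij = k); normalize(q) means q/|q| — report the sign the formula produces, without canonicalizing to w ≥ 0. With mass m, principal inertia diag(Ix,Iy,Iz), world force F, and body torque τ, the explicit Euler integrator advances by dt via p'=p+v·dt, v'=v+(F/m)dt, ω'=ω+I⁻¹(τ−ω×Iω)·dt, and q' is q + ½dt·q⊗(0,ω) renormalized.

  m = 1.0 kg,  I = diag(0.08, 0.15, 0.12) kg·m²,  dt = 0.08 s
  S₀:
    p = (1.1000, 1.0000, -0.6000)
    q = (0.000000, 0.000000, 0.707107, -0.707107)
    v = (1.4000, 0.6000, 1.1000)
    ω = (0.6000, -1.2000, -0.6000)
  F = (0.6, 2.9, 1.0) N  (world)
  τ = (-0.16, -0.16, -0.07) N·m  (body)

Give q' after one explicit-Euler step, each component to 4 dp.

q' = (0.0169, -0.0508, 0.6889, -0.7228)

q⊗(0,ω) = (0.4242642, -1.2727926, -0.4242642, -0.4242642)
q' = normalize(q + ½dt·q⊗(0,ω)) = (0.0169, -0.0508, 0.6889, -0.7228)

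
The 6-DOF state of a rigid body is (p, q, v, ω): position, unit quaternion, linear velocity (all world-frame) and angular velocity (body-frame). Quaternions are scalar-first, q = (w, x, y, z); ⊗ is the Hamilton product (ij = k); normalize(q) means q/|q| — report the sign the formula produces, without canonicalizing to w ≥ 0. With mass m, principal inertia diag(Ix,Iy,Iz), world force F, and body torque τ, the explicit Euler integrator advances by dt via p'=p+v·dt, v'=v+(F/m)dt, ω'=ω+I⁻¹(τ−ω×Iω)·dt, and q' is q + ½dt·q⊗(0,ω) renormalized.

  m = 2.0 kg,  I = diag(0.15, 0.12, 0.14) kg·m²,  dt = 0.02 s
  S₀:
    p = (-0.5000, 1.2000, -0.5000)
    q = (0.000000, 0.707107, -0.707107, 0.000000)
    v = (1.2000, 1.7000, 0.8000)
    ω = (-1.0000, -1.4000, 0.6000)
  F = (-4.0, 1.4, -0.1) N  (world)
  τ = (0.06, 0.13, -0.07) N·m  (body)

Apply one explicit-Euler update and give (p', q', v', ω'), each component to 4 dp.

a = (-2.0000, 0.7000, -0.0500)
new position p' = (-0.4760, 1.2340, -0.4840)
v' = v + a·dt = (1.1600, 1.7140, 0.7990)
precession coupling ω×(Iω) = (-0.0168, -0.0060, -0.0420)
angular accel α = (0.5120, 1.1333, -0.2000)
ω' = ω + α·dt = (-0.9898, -1.3773, 0.5960)
Hamilton product q⊗(0,ω) = (-0.2828428, -0.4242642, -0.4242642, -1.6970568)
q + ½dt·q⊗(0,ω), renormalized = (-0.0028, 0.7027, -0.7112, -0.0170)

p' = (-0.4760, 1.2340, -0.4840)
q' = (-0.0028, 0.7027, -0.7112, -0.0170)
v' = (1.1600, 1.7140, 0.7990)
ω' = (-0.9898, -1.3773, 0.5960)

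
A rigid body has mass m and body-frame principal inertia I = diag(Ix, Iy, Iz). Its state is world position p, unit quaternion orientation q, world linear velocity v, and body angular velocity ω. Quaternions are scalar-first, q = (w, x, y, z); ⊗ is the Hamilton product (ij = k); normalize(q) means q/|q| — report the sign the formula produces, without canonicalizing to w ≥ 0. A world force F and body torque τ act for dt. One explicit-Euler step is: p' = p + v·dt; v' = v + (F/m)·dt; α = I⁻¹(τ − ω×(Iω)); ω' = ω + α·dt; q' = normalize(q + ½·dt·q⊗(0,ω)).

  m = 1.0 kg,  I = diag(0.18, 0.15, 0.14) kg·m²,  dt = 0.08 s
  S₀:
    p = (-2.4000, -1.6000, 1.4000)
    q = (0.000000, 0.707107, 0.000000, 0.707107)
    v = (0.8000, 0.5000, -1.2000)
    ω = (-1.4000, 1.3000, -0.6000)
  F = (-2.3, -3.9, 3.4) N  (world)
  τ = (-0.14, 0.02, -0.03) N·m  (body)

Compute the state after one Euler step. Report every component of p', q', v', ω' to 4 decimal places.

gyro term ω×Iω = (0.0078, 0.0336, 0.0546)
angular accel α = (-0.8211, -0.0907, -0.6043)
ω' = ω + α·dt = (-1.4657, 1.2927, -0.6483)
Hamilton product q⊗(0,ω) = (1.4142140, -0.9192391, -0.5656856, 0.9192391)
q + ½dt·q⊗(0,ω), renormalized = (0.0564, 0.6682, -0.0226, 0.7415)
a = F/m = (-2.3000, -3.9000, 3.4000)
p + v·dt = (-2.3360, -1.5600, 1.3040)
new velocity v' = (0.6160, 0.1880, -0.9280)

p' = (-2.3360, -1.5600, 1.3040)
q' = (0.0564, 0.6682, -0.0226, 0.7415)
v' = (0.6160, 0.1880, -0.9280)
ω' = (-1.4657, 1.2927, -0.6483)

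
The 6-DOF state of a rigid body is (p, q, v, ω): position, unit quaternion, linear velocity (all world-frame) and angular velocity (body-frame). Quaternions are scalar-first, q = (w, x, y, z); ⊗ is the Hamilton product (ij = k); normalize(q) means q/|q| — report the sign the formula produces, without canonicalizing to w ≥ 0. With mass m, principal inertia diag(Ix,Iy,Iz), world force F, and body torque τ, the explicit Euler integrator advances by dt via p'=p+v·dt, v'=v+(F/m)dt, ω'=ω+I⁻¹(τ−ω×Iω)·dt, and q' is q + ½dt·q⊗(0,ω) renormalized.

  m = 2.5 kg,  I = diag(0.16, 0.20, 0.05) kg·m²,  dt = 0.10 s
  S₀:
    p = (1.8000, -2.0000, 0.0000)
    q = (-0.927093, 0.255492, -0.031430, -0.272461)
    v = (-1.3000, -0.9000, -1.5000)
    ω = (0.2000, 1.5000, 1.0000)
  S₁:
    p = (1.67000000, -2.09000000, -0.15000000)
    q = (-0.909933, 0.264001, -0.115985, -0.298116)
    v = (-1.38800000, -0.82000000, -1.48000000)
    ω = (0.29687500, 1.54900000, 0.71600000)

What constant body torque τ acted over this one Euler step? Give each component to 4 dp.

ω₁ − ω₀ = (0.09687500, 0.04900000, -0.28400000)
ω₀×(Iω₀) = (-0.2250, 0.0220, 0.0120)
τ = I·(Δω/dt) + ω₀×(Iω₀) = (-0.0700, 0.1200, -0.1300)

τ = (-0.0700, 0.1200, -0.1300)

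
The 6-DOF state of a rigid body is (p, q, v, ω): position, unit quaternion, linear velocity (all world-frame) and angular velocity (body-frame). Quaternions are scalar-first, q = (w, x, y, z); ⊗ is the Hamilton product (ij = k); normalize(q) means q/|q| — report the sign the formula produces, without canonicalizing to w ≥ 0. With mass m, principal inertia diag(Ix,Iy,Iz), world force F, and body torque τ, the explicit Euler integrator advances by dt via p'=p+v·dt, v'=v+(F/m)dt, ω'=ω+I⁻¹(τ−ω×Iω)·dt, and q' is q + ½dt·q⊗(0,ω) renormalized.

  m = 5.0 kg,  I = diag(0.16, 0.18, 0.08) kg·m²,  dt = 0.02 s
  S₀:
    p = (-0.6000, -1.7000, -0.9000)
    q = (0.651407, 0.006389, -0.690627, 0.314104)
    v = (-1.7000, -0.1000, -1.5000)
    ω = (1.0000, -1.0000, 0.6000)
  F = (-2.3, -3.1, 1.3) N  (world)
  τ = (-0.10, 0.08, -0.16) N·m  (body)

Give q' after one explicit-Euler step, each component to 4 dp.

q' = (0.6425, 0.0119, -0.6940, 0.3248)

2q̇ = q⊗(0,ω) = (-0.8854784, 0.5511348, -0.3411364, 1.0750822)
q' = normalize(q + ½dt·q⊗(0,ω)) = (0.6425, 0.0119, -0.6940, 0.3248)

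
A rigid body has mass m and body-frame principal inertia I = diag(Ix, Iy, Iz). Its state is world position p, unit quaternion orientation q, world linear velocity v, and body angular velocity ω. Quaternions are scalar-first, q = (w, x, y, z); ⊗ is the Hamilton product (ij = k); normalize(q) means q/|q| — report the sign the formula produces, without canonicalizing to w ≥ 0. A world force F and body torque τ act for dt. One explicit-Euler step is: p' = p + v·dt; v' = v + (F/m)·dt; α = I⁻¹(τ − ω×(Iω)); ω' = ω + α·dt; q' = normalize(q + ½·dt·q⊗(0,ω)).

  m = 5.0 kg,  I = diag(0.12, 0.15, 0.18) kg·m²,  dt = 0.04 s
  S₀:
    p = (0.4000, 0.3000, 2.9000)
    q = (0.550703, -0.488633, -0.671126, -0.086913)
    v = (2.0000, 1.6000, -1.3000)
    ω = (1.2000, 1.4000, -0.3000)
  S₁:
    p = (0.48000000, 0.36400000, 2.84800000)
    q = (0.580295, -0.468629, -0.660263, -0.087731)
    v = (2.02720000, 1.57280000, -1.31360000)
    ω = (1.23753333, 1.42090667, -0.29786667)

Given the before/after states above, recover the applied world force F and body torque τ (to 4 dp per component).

F = (3.4000, -3.4000, -1.7000)
τ = (0.1000, 0.1000, 0.0600)

rate change Δω = (0.03753333, 0.02090667, 0.00213333)
applied torque τ = (0.1000, 0.1000, 0.0600)
v₁ − v₀ = (0.02720000, -0.02720000, -0.01360000)
m·(v₁−v₀)/dt = (3.4000, -3.4000, -1.7000)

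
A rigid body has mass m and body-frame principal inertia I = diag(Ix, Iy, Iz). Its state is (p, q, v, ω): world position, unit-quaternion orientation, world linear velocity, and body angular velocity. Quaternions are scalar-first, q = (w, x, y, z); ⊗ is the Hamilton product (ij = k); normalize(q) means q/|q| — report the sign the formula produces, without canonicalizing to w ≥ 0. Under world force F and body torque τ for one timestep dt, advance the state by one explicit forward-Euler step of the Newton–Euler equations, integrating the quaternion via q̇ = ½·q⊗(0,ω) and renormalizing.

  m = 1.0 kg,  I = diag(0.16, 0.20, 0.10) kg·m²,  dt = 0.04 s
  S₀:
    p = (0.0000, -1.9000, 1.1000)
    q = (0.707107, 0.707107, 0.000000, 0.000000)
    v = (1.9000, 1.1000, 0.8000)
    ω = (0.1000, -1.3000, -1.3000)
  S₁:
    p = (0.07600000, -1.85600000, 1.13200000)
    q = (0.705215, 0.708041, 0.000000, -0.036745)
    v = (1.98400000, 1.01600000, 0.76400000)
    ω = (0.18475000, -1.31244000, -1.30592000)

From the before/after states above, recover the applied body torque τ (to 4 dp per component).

ω₁ − ω₀ = (0.08475000, -0.01244000, -0.00592000)
τ = I·(Δω/dt) + ω₀×(Iω₀) = (0.1700, -0.0700, -0.0200)

τ = (0.1700, -0.0700, -0.0200)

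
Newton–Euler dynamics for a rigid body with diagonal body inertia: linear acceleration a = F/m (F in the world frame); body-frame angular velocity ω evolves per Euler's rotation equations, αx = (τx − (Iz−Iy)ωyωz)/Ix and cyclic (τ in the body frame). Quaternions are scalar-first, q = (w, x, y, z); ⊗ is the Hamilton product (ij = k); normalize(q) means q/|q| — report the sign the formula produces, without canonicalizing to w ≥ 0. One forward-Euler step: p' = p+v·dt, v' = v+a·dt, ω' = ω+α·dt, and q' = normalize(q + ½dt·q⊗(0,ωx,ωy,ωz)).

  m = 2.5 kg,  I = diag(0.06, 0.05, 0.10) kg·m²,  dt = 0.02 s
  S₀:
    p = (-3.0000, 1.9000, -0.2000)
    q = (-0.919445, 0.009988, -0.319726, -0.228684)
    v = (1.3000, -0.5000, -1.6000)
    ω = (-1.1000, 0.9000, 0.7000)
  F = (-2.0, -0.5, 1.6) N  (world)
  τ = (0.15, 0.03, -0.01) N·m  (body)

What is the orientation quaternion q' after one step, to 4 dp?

Hamilton product q⊗(0,ω) = (0.4588190, 0.9933969, -0.5829397, -0.9863209)
q + ½dt·q⊗(0,ω), renormalized = (-0.9147, 0.0199, -0.3255, -0.2385)

q' = (-0.9147, 0.0199, -0.3255, -0.2385)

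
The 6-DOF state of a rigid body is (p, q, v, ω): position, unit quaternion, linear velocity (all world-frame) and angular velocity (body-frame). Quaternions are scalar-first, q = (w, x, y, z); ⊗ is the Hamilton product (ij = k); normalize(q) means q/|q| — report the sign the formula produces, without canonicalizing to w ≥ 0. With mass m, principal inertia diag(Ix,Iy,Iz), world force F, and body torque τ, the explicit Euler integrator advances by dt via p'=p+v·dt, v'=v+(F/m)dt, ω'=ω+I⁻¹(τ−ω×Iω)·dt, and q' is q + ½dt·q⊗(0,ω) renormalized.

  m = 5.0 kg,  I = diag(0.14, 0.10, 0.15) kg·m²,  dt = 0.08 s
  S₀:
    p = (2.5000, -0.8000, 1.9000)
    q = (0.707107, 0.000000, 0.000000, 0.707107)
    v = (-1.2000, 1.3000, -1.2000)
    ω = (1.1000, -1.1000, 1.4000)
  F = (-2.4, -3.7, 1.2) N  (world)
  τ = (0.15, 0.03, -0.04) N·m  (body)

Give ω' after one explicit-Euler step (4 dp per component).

ω×(Iω) gyroscopic = (-0.0770, -0.0154, 0.0484)
angular accel α = (1.6214, 0.4540, -0.5893)
new body rate ω' = (1.2297, -1.0637, 1.3529)

ω' = (1.2297, -1.0637, 1.3529)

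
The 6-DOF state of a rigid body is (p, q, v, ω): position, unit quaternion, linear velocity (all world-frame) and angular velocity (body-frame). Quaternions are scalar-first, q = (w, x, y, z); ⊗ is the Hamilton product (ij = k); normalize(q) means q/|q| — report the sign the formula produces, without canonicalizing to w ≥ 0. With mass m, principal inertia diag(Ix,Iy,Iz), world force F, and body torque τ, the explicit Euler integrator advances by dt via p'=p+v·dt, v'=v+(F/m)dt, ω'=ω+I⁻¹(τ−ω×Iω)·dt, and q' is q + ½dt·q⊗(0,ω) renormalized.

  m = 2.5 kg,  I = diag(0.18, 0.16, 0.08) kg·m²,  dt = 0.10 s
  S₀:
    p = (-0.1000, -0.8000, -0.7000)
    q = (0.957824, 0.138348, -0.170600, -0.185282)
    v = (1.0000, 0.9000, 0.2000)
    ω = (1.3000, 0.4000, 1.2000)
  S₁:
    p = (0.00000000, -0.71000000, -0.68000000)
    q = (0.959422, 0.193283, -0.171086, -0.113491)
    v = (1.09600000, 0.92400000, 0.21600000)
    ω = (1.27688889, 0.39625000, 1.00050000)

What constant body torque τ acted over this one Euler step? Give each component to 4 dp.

τ = (-0.0800, 0.1500, -0.1700)

Δω = ω₁−ω₀ = (-0.02311111, -0.00375000, -0.19950000)
precession coupling = (-0.0384, 0.1560, -0.0104)
applied torque τ = (-0.0800, 0.1500, -0.1700)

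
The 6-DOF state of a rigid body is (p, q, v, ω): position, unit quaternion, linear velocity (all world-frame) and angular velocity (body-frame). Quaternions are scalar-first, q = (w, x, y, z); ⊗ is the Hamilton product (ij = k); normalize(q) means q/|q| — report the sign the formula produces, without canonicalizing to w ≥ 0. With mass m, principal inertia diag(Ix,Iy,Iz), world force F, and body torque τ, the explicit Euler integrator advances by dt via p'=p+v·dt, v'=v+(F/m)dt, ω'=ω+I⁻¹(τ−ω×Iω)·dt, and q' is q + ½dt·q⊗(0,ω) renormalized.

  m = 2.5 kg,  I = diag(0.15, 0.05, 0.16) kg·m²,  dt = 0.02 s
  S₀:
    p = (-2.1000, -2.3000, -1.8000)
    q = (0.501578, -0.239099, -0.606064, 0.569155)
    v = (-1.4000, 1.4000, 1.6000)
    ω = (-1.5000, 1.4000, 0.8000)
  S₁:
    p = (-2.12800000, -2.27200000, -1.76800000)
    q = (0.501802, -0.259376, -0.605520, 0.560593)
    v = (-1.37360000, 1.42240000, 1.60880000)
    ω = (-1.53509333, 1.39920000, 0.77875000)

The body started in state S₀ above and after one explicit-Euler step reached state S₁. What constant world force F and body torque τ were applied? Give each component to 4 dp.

F = (3.3000, 2.8000, 1.1000)
τ = (-0.1400, 0.0100, 0.0400)

Δω = ω₁−ω₀ = (-0.03509333, -0.00080000, -0.02125000)
precession coupling = (0.1232, 0.0120, 0.2100)
applied torque τ = (-0.1400, 0.0100, 0.0400)
Δv = v₁−v₀ = (0.02640000, 0.02240000, 0.00880000)
F = m·Δv/dt = (3.3000, 2.8000, 1.1000)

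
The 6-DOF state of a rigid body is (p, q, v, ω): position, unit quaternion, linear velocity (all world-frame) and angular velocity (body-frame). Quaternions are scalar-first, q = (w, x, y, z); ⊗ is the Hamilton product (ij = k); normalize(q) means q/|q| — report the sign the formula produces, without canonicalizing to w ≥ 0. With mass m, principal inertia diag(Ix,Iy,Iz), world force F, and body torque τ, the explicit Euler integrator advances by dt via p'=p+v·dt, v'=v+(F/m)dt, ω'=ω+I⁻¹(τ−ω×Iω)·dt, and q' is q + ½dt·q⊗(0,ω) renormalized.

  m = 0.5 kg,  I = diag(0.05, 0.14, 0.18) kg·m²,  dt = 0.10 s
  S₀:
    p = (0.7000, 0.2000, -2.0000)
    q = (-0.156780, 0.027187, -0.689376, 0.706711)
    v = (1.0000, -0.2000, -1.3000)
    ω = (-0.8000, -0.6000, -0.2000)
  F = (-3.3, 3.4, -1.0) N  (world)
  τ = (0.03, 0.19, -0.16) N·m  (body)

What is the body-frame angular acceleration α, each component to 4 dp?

α = (0.5040, 1.5057, -1.1289)

precession coupling ω×(Iω) = (0.0048, -0.0208, 0.0432)
(τ − ω×Iω)/I = (0.5040, 1.5057, -1.1289)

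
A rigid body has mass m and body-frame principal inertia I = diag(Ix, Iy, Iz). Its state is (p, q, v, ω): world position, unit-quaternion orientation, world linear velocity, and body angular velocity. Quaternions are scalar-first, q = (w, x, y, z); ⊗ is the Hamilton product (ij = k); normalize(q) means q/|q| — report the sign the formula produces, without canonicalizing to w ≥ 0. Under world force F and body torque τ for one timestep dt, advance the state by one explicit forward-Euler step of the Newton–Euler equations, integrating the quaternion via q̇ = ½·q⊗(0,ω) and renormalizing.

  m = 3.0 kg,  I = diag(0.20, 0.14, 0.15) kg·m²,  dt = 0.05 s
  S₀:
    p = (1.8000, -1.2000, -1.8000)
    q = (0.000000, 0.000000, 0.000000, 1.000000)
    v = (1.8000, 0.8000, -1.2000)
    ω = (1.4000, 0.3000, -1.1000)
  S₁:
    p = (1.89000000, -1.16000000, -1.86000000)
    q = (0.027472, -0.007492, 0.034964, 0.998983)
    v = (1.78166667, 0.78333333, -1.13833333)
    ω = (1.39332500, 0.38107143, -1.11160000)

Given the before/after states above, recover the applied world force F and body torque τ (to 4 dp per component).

ω₁ − ω₀ = (-0.00667500, 0.08107143, -0.01160000)
precession coupling = (-0.0033, -0.0770, -0.0252)
applied torque τ = (-0.0300, 0.1500, -0.0600)
Δv = v₁−v₀ = (-0.01833333, -0.01666667, 0.06166667)
F = m·Δv/dt = (-1.1000, -1.0000, 3.7000)

F = (-1.1000, -1.0000, 3.7000)
τ = (-0.0300, 0.1500, -0.0600)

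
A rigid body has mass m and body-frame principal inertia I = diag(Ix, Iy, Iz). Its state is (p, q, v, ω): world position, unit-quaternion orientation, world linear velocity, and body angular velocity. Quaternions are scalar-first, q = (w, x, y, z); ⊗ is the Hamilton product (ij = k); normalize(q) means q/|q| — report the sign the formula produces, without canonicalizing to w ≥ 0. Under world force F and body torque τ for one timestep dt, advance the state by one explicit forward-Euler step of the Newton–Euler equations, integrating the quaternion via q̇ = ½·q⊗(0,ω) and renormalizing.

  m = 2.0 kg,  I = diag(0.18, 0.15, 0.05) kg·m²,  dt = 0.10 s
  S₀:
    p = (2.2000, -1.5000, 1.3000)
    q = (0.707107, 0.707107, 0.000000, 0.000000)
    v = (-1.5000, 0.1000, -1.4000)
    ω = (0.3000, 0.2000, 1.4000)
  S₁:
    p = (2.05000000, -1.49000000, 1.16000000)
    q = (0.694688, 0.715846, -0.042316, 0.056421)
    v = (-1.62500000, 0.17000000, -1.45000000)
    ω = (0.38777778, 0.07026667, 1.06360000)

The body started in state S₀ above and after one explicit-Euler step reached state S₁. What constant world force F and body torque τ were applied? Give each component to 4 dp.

v₁ − v₀ = (-0.12500000, 0.07000000, -0.05000000)
applied force F = (-2.5000, 1.4000, -1.0000)
ω₁ − ω₀ = (0.08777778, -0.12973333, -0.33640000)
applied torque τ = (0.1300, -0.1400, -0.1700)

F = (-2.5000, 1.4000, -1.0000)
τ = (0.1300, -0.1400, -0.1700)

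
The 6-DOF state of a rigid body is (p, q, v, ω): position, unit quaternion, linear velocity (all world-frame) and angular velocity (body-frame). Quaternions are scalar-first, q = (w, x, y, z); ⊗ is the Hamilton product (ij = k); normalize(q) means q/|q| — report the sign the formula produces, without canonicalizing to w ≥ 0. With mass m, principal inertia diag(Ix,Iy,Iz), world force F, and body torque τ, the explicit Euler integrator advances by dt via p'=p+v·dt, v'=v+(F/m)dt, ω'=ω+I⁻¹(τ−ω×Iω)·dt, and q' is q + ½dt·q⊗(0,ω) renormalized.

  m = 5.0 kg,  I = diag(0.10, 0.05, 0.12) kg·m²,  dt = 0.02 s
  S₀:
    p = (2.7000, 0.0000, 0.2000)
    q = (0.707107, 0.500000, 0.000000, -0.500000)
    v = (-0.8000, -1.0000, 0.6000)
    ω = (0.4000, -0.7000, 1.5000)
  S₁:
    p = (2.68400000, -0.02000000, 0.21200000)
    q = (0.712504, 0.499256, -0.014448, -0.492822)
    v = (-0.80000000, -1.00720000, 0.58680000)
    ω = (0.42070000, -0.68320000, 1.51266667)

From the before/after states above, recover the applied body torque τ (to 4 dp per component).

τ = (0.0300, 0.0300, 0.0900)

rate change Δω = (0.02070000, 0.01680000, 0.01266667)
gyro term ω₀×Iω₀ = (-0.0735, -0.0120, 0.0140)
applied torque τ = (0.0300, 0.0300, 0.0900)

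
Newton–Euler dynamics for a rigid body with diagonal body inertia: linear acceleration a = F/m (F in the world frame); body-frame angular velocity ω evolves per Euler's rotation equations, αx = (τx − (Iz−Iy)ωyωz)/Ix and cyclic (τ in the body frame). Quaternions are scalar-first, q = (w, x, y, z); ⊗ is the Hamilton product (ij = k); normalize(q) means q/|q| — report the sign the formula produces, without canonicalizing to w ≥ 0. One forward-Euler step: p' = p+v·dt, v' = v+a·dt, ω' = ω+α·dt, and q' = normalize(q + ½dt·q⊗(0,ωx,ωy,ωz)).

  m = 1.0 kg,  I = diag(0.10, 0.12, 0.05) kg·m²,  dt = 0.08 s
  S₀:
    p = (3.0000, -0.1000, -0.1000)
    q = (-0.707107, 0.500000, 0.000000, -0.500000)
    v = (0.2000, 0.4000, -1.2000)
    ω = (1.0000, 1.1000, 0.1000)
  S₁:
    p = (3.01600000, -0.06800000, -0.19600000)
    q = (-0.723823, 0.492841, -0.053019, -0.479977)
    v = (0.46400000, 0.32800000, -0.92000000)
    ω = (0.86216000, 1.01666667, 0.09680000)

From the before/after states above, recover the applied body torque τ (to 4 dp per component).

ω₁ − ω₀ = (-0.13784000, -0.08333333, -0.00320000)
ω₀×(Iω₀) = (-0.0077, 0.0050, 0.0220)
τ = I·(Δω/dt) + ω₀×(Iω₀) = (-0.1800, -0.1200, 0.0200)

τ = (-0.1800, -0.1200, 0.0200)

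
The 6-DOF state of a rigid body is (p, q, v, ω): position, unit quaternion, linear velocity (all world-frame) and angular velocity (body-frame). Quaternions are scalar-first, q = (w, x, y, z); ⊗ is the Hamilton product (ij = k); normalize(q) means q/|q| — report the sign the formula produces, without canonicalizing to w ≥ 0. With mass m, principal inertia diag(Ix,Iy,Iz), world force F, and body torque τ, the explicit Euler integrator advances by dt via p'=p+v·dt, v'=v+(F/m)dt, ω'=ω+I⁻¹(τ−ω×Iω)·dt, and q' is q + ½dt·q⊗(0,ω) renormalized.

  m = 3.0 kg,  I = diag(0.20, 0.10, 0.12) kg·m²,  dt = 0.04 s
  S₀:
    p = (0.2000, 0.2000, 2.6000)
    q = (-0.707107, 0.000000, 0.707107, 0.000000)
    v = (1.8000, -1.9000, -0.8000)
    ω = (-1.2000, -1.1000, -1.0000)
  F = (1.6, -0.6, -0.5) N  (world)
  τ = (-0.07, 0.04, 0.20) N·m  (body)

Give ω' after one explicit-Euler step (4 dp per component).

ω' = (-1.2184, -1.1224, -0.8893)

precession coupling ω×(Iω) = (0.0220, 0.0960, -0.1320)
α = I⁻¹(τ − ω×Iω) = (-0.4600, -0.5600, 2.7667)
ω' = ω + α·dt = (-1.2184, -1.1224, -0.8893)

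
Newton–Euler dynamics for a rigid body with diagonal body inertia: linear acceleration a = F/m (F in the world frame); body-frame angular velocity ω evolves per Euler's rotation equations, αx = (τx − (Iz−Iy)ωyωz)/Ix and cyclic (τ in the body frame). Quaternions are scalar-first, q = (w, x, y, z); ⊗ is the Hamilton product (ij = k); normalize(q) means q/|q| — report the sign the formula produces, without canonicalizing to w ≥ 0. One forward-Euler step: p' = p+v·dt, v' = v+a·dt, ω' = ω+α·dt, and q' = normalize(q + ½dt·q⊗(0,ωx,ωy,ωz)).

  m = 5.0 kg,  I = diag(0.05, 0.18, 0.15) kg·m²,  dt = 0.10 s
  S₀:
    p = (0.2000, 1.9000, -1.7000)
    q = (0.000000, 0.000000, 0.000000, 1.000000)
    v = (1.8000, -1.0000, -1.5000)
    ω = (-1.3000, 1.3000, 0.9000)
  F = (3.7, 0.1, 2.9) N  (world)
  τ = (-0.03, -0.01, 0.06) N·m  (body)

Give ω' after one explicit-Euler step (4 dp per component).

ω×(Iω) gyroscopic = (-0.0351, 0.1170, -0.2197)
α = I⁻¹(τ − ω×Iω) = (0.1020, -0.7056, 1.8647)
new body rate ω' = (-1.2898, 1.2294, 1.0865)

ω' = (-1.2898, 1.2294, 1.0865)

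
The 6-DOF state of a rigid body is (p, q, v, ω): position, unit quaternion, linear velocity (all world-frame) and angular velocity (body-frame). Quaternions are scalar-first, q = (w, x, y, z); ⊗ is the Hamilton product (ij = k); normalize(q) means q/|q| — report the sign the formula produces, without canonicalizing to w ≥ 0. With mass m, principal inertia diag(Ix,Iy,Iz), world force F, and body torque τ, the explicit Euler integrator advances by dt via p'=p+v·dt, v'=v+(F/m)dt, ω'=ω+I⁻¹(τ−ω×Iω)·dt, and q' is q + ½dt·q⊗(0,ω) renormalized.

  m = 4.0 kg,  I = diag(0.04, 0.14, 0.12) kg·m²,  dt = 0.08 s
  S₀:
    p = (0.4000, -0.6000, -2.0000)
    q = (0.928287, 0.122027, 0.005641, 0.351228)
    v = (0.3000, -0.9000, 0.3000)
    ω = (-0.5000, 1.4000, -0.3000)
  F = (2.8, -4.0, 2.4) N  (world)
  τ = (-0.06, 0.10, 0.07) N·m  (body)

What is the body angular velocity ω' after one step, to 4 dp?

ω' = (-0.6368, 1.4640, -0.2067)

(τ − ω×Iω)/I = (-1.7100, 0.8000, 1.1667)
new body rate ω' = (-0.6368, 1.4640, -0.2067)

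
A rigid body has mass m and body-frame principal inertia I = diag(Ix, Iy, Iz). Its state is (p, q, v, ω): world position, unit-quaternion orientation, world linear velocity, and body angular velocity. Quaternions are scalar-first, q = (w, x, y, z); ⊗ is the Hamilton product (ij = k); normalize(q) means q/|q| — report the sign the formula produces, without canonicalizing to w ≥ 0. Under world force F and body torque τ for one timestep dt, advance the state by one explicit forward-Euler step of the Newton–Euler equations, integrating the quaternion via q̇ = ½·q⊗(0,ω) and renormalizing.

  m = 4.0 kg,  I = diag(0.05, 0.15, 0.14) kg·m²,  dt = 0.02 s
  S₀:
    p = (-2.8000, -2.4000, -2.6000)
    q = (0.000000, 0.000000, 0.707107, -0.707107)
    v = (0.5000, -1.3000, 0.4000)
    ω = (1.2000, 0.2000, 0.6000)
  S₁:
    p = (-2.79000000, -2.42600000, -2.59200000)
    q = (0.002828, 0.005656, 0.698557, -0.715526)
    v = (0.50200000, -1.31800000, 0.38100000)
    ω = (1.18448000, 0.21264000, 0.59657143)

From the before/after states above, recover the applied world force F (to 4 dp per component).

F = (0.4000, -3.6000, -3.8000)

v₁ − v₀ = (0.00200000, -0.01800000, -0.01900000)
F = m·Δv/dt = (0.4000, -3.6000, -3.8000)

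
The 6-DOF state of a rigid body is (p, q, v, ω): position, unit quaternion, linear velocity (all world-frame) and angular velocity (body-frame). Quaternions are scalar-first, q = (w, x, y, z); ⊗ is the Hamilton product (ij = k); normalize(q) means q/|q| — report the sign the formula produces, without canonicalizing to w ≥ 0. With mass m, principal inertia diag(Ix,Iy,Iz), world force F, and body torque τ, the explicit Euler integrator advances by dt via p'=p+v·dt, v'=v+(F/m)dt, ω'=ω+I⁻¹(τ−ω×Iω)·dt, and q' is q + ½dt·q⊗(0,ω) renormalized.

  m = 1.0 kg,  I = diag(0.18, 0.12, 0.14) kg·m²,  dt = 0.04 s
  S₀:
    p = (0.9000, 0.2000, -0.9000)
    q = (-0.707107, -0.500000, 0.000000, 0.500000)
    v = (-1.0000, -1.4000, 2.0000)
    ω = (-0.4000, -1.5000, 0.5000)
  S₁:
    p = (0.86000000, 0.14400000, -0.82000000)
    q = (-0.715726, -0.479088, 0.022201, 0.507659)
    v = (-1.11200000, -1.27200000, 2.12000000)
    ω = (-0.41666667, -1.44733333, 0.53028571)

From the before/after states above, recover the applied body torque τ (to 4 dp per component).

τ = (-0.0900, 0.1500, 0.0700)

ω₁ − ω₀ = (-0.01666667, 0.05266667, 0.03028571)
precession coupling = (-0.0150, -0.0080, -0.0360)
τ = I·(Δω/dt) + ω₀×(Iω₀) = (-0.0900, 0.1500, 0.0700)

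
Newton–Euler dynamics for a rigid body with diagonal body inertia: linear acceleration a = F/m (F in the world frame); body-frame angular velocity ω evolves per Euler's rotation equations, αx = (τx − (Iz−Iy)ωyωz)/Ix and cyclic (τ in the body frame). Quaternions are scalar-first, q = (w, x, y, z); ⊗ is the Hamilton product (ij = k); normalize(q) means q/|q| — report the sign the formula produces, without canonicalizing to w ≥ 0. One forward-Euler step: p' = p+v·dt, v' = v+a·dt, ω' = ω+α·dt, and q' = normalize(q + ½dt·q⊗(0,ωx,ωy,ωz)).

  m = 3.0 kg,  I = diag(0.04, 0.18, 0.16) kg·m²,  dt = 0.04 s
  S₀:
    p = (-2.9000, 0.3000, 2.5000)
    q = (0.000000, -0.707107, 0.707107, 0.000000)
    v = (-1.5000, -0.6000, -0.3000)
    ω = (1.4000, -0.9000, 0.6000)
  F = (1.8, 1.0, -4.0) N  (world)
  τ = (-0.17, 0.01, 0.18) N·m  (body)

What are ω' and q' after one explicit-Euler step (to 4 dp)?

ω' = (1.2192, -0.8754, 0.6891)
q' = (0.0325, -0.6982, 0.7151, -0.0071)

ω×(Iω) gyroscopic = (0.0108, -0.1008, -0.1764)
α = I⁻¹(τ − ω×Iω) = (-4.5200, 0.6156, 2.2275)
ω + α·dt = (1.2192, -0.8754, 0.6891)
q⊗(0,ω) = (1.6263461, 0.4242642, 0.4242642, -0.3535535)
q' = normalize(q + ½dt·q⊗(0,ω)) = (0.0325, -0.6982, 0.7151, -0.0071)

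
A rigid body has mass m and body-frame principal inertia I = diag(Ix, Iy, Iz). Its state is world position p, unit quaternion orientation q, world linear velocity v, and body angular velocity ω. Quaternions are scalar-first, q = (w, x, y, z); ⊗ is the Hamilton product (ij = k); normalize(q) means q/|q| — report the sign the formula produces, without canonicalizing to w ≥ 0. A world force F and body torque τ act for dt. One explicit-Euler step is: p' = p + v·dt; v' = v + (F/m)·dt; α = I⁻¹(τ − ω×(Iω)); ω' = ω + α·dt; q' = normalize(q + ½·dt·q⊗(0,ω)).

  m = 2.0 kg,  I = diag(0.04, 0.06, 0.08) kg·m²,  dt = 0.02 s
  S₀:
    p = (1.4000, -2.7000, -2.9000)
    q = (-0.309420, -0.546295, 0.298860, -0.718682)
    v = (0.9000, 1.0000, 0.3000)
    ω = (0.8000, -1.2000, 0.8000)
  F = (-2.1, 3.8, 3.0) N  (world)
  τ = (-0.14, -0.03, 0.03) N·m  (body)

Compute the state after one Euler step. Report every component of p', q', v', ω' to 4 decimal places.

p' = (1.4180, -2.6800, -2.8940)
q' = (-0.2957, -0.5549, 0.3012, -0.7169)
v' = (0.8790, 1.0380, 0.3300)
ω' = (0.7396, -1.2015, 0.8123)

ω×(Iω) gyroscopic = (-0.0192, -0.0256, -0.0192)
α = I⁻¹(τ − ω×Iω) = (-3.0200, -0.0733, 0.6150)
new body rate ω' = (0.7396, -1.2015, 0.8123)
q⊗(0,ω) = (1.3706136, -0.8708664, 0.2333944, 0.1689300)
updated quaternion q' = (-0.2957, -0.5549, 0.3012, -0.7169)
a = (-1.0500, 1.9000, 1.5000)
new position p' = (1.4180, -2.6800, -2.8940)
v + (F/m)dt = (0.8790, 1.0380, 0.3300)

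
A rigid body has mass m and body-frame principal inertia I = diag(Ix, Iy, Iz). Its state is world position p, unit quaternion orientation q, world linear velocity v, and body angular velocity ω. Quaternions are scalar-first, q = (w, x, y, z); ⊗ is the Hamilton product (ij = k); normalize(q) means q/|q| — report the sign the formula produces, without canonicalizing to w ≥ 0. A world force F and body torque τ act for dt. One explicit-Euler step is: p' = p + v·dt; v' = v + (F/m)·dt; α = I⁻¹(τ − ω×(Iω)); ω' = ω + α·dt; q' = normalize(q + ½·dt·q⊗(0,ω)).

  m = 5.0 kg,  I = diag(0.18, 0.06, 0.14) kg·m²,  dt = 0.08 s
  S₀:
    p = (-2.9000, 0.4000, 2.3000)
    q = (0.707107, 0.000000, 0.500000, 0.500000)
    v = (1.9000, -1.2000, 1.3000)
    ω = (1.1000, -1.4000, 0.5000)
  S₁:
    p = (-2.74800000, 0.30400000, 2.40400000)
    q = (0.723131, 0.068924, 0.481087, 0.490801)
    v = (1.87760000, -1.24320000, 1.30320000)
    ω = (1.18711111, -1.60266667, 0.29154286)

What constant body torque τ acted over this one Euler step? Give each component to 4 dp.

τ = (0.1400, -0.1300, -0.1800)

ω₁ − ω₀ = (0.08711111, -0.20266667, -0.20845714)
τ = I·(Δω/dt) + ω₀×(Iω₀) = (0.1400, -0.1300, -0.1800)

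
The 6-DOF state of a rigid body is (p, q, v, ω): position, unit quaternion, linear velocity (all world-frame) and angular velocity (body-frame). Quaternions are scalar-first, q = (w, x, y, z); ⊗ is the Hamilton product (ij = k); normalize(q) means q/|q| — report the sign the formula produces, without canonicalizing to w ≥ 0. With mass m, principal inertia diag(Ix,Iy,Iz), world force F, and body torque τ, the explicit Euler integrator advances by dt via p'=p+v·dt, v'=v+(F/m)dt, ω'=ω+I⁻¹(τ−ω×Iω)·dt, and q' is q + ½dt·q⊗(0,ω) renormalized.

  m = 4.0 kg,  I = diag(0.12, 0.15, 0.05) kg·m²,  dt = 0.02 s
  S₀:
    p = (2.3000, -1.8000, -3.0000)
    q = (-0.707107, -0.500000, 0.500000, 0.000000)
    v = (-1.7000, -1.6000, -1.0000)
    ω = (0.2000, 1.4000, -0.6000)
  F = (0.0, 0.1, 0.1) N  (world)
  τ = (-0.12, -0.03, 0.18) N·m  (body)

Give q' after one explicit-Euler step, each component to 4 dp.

q' = (-0.7130, -0.5044, 0.4870, -0.0038)

q⊗(0,ω) = (-0.6000000, -0.4414214, -1.2899498, -0.3757358)
q + ½dt·q⊗(0,ω), renormalized = (-0.7130, -0.5044, 0.4870, -0.0038)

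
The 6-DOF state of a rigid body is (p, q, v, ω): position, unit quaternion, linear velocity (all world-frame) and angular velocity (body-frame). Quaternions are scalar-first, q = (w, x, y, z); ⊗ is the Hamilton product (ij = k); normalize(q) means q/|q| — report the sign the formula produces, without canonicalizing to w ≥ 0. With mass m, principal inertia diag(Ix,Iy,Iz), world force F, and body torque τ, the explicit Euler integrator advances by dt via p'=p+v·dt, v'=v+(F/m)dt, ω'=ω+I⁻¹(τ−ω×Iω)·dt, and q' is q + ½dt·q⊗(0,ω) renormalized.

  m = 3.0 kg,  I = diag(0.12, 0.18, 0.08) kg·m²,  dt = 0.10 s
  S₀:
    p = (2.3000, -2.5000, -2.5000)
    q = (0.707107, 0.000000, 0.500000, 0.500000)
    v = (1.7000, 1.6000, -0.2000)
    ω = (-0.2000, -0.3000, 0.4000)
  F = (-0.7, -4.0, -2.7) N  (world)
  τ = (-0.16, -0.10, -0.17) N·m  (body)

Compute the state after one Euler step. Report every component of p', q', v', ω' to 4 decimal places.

p' = (2.4700, -2.3400, -2.5200)
q' = (0.7044, 0.0104, 0.4842, 0.5190)
v' = (1.6767, 1.4667, -0.2900)
ω' = (-0.3433, -0.3538, 0.1830)

ω×(Iω) gyroscopic = (0.0120, -0.0032, 0.0036)
α = I⁻¹(τ − ω×Iω) = (-1.4333, -0.5378, -2.1700)
ω' = ω + α·dt = (-0.3433, -0.3538, 0.1830)
q⊗(0,ω) = (-0.0500000, 0.2085786, -0.3121321, 0.3828428)
q' = normalize(q + ½dt·q⊗(0,ω)) = (0.7044, 0.0104, 0.4842, 0.5190)
a = F/m = (-0.2333, -1.3333, -0.9000)
p + v·dt = (2.4700, -2.3400, -2.5200)
v + (F/m)dt = (1.6767, 1.4667, -0.2900)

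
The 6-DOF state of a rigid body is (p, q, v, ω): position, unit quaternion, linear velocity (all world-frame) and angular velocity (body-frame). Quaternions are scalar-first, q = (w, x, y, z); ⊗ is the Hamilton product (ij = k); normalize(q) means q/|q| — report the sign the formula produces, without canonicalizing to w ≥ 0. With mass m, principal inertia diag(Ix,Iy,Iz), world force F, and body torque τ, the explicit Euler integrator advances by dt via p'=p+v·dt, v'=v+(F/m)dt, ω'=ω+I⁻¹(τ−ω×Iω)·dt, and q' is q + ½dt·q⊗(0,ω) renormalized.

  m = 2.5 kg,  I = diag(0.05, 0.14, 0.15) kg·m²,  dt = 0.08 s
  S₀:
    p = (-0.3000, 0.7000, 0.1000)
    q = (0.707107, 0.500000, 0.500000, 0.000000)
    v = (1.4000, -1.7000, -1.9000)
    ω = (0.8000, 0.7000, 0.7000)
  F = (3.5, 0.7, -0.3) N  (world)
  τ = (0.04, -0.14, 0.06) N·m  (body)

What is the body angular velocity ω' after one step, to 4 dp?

(τ − ω×Iω)/I = (0.7020, -0.6000, 0.0640)
new body rate ω' = (0.8562, 0.6520, 0.7051)

ω' = (0.8562, 0.6520, 0.7051)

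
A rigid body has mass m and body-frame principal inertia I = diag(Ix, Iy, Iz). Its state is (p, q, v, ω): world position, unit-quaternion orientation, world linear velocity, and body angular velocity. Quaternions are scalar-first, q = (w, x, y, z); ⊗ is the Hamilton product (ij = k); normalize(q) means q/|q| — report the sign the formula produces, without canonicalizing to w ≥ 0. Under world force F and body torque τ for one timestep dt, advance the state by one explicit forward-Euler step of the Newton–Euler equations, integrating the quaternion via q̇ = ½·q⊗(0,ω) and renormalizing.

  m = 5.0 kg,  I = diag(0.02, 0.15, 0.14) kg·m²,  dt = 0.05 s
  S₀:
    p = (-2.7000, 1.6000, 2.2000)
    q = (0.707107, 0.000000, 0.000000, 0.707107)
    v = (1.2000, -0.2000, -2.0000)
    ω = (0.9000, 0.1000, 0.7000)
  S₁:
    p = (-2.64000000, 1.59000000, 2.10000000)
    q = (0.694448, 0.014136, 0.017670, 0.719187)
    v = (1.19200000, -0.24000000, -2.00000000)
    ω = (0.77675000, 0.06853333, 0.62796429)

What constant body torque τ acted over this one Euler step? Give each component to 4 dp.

rate change Δω = (-0.12325000, -0.03146667, -0.07203571)
τ = I·(Δω/dt) + ω₀×(Iω₀) = (-0.0500, -0.1700, -0.1900)

τ = (-0.0500, -0.1700, -0.1900)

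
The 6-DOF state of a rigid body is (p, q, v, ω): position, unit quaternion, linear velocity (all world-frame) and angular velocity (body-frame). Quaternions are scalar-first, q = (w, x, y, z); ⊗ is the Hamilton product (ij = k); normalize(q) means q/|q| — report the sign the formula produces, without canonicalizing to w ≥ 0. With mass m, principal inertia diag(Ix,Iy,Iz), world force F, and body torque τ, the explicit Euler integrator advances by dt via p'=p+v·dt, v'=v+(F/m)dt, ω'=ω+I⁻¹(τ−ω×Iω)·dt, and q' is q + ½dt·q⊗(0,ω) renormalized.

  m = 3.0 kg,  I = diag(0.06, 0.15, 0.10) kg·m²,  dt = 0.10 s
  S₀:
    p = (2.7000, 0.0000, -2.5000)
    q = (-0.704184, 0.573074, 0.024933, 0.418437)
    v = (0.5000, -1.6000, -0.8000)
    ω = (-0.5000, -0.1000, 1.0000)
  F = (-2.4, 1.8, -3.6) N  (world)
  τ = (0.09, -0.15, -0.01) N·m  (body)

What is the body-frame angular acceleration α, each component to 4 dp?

precession coupling ω×(Iω) = (0.0050, 0.0200, 0.0045)
angular accel α = (1.4167, -1.1333, -0.1450)

α = (1.4167, -1.1333, -0.1450)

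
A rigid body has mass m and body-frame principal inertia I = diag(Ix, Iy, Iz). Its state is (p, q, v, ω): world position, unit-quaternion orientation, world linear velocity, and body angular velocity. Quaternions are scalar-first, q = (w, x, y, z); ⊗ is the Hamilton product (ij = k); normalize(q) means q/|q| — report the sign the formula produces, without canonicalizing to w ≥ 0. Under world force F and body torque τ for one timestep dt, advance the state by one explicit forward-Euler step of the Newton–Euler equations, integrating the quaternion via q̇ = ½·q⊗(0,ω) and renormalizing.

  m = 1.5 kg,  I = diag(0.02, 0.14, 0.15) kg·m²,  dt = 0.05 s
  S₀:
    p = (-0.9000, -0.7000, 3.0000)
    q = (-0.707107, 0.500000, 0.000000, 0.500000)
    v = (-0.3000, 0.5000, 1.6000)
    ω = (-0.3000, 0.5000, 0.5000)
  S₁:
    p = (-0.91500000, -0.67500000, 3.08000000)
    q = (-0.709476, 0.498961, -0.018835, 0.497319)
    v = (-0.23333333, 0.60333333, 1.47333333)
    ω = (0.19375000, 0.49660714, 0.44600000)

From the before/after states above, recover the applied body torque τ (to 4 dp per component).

Δω = ω₁−ω₀ = (0.49375000, -0.00339286, -0.05400000)
τ = I·(Δω/dt) + ω₀×(Iω₀) = (0.2000, 0.0100, -0.1800)

τ = (0.2000, 0.0100, -0.1800)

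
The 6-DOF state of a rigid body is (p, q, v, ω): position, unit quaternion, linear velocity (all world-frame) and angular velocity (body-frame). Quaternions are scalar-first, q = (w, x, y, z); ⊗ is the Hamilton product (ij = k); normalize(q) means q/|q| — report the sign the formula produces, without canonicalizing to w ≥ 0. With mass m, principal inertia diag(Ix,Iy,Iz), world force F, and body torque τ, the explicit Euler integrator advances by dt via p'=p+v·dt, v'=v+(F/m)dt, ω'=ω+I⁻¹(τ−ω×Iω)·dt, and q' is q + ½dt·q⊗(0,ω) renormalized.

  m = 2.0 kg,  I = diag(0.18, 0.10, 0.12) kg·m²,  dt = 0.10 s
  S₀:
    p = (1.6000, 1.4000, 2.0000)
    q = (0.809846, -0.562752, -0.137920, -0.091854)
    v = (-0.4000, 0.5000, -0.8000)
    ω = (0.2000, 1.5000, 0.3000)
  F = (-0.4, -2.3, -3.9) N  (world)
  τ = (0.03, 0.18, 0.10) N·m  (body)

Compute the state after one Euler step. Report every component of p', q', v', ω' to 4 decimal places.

ω×(Iω) gyroscopic = (0.0090, 0.0036, -0.0240)
(τ − ω×Iω)/I = (0.1167, 1.7640, 1.0333)
ω' = ω + α·dt = (0.2117, 1.6764, 0.4033)
Hamilton product q⊗(0,ω) = (0.3469866, 0.2583742, 1.3652238, -0.5735902)
q' = normalize(q + ½dt·q⊗(0,ω)) = (0.8247, -0.5482, -0.0695, -0.1202)
new position p' = (1.5600, 1.4500, 1.9200)
new velocity v' = (-0.4200, 0.3850, -0.9950)

p' = (1.5600, 1.4500, 1.9200)
q' = (0.8247, -0.5482, -0.0695, -0.1202)
v' = (-0.4200, 0.3850, -0.9950)
ω' = (0.2117, 1.6764, 0.4033)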